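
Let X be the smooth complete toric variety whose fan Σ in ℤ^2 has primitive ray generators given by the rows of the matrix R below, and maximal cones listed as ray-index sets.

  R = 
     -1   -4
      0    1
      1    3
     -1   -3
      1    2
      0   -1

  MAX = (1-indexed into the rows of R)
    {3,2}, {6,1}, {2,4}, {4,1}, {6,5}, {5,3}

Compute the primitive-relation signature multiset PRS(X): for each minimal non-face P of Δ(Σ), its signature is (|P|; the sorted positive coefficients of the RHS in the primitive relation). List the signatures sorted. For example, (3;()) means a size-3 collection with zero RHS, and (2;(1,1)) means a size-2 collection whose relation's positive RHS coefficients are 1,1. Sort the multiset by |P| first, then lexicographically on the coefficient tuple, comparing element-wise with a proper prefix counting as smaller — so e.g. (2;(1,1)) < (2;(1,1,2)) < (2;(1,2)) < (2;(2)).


Δ(Σ) — 6 vertices, 9 min non-faces:

  P = {2,6}:  v_{2} + v_{6} = 0  →  sig = (2;())
  P = {3,4}:  v_{3} + v_{4} = 0  →  sig = (2;())
  P = {1,2}:  v_{1} + v_{2} = v_{4}  →  sig = (2;(1))
  P = {1,3}:  v_{1} + v_{3} = v_{6}  →  sig = (2;(1))
  P = {2,5}:  v_{2} + v_{5} = v_{3}  →  sig = (2;(1))
  P = {3,6}:  v_{3} + v_{6} = v_{5}  →  sig = (2;(1))
  P = {4,5}:  v_{4} + v_{5} = v_{6}  →  sig = (2;(1))
  P = {4,6}:  v_{4} + v_{6} = v_{1}  →  sig = (2;(1))
  P = {1,5}:  v_{1} + v_{5} = 2·v_{6}  →  sig = (2;(2))

Sorted signature multiset PRS(X):
    (2;())
    (2;())
    (2;(1))
    (2;(1))
    (2;(1))
    (2;(1))
    (2;(1))
    (2;(1))
    (2;(2))


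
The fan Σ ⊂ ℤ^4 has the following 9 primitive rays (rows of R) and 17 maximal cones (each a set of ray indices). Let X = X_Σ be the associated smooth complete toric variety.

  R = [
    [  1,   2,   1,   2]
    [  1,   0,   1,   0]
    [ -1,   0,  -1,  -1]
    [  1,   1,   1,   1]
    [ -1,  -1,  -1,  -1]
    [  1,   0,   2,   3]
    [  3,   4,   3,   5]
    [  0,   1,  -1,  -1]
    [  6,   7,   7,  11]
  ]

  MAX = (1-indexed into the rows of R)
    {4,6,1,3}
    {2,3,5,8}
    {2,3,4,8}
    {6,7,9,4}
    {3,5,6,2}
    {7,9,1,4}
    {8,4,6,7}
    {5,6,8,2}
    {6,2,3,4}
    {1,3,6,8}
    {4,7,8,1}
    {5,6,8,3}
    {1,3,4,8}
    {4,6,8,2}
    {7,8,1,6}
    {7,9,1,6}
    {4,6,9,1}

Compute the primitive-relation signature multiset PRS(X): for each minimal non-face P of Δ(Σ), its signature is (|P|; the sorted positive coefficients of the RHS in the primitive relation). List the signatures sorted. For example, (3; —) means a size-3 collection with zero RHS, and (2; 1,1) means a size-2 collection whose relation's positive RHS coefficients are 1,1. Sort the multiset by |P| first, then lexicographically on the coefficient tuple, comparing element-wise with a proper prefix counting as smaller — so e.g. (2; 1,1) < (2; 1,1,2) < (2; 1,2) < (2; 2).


14 collections generate NE(X_Σ); each relation:

  • {4,5}:  v_{4} + v_{5} = 0  so sig = (2; —)
  • {1,5}:  v_{1} + v_{5} = v_{3} + v_{6} + v_{8}  so sig = (2; 1,1,1)
  • {5,7}:  v_{5} + v_{7} = v_{1} + v_{6} + v_{8}  so sig = (2; 1,1,1)
  • {5,9}:  v_{5} + v_{9} = v_{1} + v_{6} + v_{7}  so sig = (2; 1,1,1)
  • {2,7}:  v_{2} + v_{7} = 3·v_{4} + v_{6} + v_{8}  so sig = (2; 1,1,3)
  • {2,9}:  v_{2} + v_{9} = 3·v_{4} + v_{6} + v_{7}  so sig = (2; 1,1,3)
  • {3,9}:  v_{3} + v_{9} = 3·v_{1} + v_{4} + v_{6}  so sig = (2; 1,1,3)
  • {1,2}:  v_{1} + v_{2} = 2·v_{4}  so sig = (2; 2)
  • {3,7}:  v_{3} + v_{7} = 2·v_{1}  so sig = (2; 2)
  • {8,9}:  v_{8} + v_{9} = 2·v_{7}  so sig = (2; 2)
  • {1,4,6,7}:  v_{1} + v_{4} + v_{6} + v_{7} = v_{9}  so sig = (4; 1)
  • {1,4,6,8}:  v_{1} + v_{4} + v_{6} + v_{8} = v_{7}  so sig = (4; 1)
  • {2,3,6,8}:  v_{2} + v_{3} + v_{6} + v_{8} = v_{4}  so sig = (4; 1)
  • {3,4,6,8}:  v_{3} + v_{4} + v_{6} + v_{8} = v_{1}  so sig = (4; 1)

Hence PRS(X_Σ) =
    (2; —)
    (2; 1,1,1)
    (2; 1,1,1)
    (2; 1,1,1)
    (2; 1,1,3)
    (2; 1,1,3)
    (2; 1,1,3)
    (2; 2)
    (2; 2)
    (2; 2)
    (4; 1)
    (4; 1)
    (4; 1)
    (4; 1)


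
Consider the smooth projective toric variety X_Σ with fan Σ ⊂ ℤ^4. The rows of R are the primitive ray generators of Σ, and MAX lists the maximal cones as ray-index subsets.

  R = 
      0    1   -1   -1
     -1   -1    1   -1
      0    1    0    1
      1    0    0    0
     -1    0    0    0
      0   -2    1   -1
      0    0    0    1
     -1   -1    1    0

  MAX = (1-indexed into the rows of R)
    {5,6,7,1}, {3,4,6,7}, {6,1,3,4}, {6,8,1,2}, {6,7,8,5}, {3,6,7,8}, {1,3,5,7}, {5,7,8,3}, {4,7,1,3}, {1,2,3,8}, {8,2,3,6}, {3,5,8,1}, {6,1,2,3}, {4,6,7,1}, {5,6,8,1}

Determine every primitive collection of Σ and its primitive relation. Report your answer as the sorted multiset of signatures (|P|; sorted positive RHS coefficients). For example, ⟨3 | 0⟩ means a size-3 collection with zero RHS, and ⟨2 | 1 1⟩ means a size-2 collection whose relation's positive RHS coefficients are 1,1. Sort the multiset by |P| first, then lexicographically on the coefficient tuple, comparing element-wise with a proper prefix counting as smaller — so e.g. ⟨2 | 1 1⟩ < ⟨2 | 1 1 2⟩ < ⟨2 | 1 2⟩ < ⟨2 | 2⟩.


9 collections generate NE(X_Σ); each relation:

  P = {4,5}:  v_{4} + v_{5} = 0  so sig = ⟨2 | 0⟩
  P = {2,7}:  v_{2} + v_{7} = v_{8}  so sig = ⟨2 | 1⟩
  P = {4,8}:  v_{4} + v_{8} = v_{3} + v_{6}  so sig = ⟨2 | 1 1⟩
  P = {2,5}:  v_{2} + v_{5} = v_{1} + 2·v_{8}  so sig = ⟨2 | 1 2⟩
  P = {2,4}:  v_{2} + v_{4} = v_{1} + 2·v_{3} + 2·v_{6}  so sig = ⟨2 | 1 2 2⟩
  P = {1,7,8}:  v_{1} + v_{7} + v_{8} = v_{5}  so sig = ⟨3 | 1⟩
  P = {3,5,6}:  v_{3} + v_{5} + v_{6} = v_{8}  so sig = ⟨3 | 1⟩
  P = {1,3,6,7}:  v_{1} + v_{3} + v_{6} + v_{7} = 0  so sig = ⟨4 | 0⟩
  P = {1,3,6,8}:  v_{1} + v_{3} + v_{6} + v_{8} = v_{2}  so sig = ⟨4 | 1⟩

Hence PRS(X_Σ) =
[⟨2 | 0⟩, ⟨2 | 1⟩, ⟨2 | 1 1⟩, ⟨2 | 1 2⟩, ⟨2 | 1 2 2⟩, ⟨3 | 1⟩, ⟨3 | 1⟩, ⟨4 | 0⟩, ⟨4 | 1⟩]


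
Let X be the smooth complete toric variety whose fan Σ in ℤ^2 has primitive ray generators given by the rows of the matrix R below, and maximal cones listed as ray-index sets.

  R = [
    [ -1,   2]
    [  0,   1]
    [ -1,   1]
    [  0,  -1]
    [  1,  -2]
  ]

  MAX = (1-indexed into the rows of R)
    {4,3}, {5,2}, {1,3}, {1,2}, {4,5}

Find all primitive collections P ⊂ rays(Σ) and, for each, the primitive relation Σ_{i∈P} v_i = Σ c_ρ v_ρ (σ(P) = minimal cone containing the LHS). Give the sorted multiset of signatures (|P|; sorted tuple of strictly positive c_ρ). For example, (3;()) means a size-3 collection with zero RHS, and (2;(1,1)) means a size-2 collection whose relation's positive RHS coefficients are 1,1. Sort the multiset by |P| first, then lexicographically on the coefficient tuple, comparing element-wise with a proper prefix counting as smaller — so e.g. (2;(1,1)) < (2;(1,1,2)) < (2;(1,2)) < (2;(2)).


5 collections generate NE(X_Σ); each relation:

  P={1,5}:  v_{1} + v_{5} = 0  ⇒ sig = (2;())
  P={2,4}:  v_{2} + v_{4} = 0  ⇒ sig = (2;())
  P={1,4}:  v_{1} + v_{4} = v_{3}  ⇒ sig = (2;(1))
  P={2,3}:  v_{2} + v_{3} = v_{1}  ⇒ sig = (2;(1))
  P={3,5}:  v_{3} + v_{5} = v_{4}  ⇒ sig = (2;(1))

Sorted signature multiset PRS(X):
    (2;())
    (2;())
    (2;(1))
    (2;(1))
    (2;(1))


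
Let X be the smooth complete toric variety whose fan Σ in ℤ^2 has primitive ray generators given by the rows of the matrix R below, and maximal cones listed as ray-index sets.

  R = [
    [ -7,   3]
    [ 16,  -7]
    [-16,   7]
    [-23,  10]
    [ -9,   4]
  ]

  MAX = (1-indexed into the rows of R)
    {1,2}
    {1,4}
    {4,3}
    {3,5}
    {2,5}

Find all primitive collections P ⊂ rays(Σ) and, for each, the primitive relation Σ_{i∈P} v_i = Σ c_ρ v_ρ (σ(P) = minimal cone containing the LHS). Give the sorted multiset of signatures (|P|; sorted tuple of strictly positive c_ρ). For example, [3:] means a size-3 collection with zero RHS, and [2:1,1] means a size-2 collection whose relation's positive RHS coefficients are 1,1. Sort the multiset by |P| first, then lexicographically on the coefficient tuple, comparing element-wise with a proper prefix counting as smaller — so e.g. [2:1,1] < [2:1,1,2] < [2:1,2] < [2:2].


5 minimal non-faces of Δ(Σ) (on 5 rays):

  • {2,3}:  v_{2} + v_{3} = 0  ⇒ sig = [2:]
  • {1,3}:  v_{1} + v_{3} = v_{4}  ⇒ sig = [2:1]
  • {1,5}:  v_{1} + v_{5} = v_{3}  ⇒ sig = [2:1]
  • {2,4}:  v_{2} + v_{4} = v_{1}  ⇒ sig = [2:1]
  • {4,5}:  v_{4} + v_{5} = 2·v_{3}  ⇒ sig = [2:2]

Sorted signature multiset PRS(X):
{ [2:],  [2:1] ×3,  [2:2] }


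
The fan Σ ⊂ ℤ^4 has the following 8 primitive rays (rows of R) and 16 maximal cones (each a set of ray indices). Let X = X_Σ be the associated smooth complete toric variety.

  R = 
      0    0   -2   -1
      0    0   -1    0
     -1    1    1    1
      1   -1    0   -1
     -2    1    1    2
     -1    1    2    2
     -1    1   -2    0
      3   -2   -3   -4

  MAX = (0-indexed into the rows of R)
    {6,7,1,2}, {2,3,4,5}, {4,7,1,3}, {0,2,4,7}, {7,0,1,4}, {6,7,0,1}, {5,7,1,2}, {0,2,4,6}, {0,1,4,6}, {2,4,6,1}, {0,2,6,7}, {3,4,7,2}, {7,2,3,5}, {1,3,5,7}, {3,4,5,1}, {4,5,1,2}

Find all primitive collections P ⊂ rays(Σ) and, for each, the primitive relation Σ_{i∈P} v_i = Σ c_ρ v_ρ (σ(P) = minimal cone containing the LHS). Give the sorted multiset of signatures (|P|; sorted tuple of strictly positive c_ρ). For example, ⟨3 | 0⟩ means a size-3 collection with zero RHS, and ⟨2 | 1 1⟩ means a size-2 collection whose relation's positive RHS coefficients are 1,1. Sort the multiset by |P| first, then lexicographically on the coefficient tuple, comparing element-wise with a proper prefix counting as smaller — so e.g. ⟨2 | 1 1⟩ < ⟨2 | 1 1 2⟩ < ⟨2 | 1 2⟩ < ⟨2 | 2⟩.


Δ(Σ) — 8 vertices, 9 min non-faces:

  P={3,6}:  v_{3} + v_{6} = v_{0} — sig = ⟨2 | 1⟩
  P={0,3}:  v_{0} + v_{3} = v_{4} + v_{7} — sig = ⟨2 | 1 1⟩
  P={0,5}:  v_{0} + v_{5} = v_{1} + v_{2} — sig = ⟨2 | 1 1⟩
  P={5,6}:  v_{5} + v_{6} = 2·v_{1} + 2·v_{2} — sig = ⟨2 | 2 2⟩
  P={1,2,3}:  v_{1} + v_{2} + v_{3} = 0 — sig = ⟨3 | 0⟩
  P={4,5,7}:  v_{4} + v_{5} + v_{7} = 0 — sig = ⟨3 | 0⟩
  P={0,1,2}:  v_{0} + v_{1} + v_{2} = v_{6} — sig = ⟨3 | 1⟩
  P={4,6,7}:  v_{4} + v_{6} + v_{7} = 2·v_{0} — sig = ⟨3 | 2⟩
  P={1,2,4,7}:  v_{1} + v_{2} + v_{4} + v_{7} = v_{0} — sig = ⟨4 | 1⟩

Hence PRS(X_Σ) =
[⟨2 | 1⟩, ⟨2 | 1 1⟩, ⟨2 | 1 1⟩, ⟨2 | 2 2⟩, ⟨3 | 0⟩, ⟨3 | 0⟩, ⟨3 | 1⟩, ⟨3 | 2⟩, ⟨4 | 1⟩]


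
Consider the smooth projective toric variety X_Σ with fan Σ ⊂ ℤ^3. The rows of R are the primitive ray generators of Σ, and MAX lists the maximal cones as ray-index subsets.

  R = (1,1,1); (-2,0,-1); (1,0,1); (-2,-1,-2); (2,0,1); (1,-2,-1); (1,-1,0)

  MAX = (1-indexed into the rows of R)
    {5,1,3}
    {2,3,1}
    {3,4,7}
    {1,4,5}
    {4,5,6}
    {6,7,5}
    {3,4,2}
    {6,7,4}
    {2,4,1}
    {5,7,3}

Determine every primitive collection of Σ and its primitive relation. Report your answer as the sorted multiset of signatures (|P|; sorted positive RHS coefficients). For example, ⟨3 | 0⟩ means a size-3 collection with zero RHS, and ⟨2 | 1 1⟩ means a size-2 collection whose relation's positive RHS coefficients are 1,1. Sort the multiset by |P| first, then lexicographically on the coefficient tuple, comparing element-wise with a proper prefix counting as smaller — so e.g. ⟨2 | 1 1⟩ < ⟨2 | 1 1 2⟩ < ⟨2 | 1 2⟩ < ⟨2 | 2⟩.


Minimal non-faces — 9 found among 7 rays, 10 max cones:

  {2,5}:  v_{2} + v_{5} = 0  →  sig = ⟨2 | 0⟩
  {1,7}:  v_{1} + v_{7} = v_{5}  →  sig = ⟨2 | 1⟩
  {2,6}:  v_{2} + v_{6} = v_{4} + v_{7}  →  sig = ⟨2 | 1 1⟩
  {2,7}:  v_{2} + v_{7} = v_{3} + v_{4}  →  sig = ⟨2 | 1 1⟩
  {1,6}:  v_{1} + v_{6} = v_{4} + 2·v_{5}  →  sig = ⟨2 | 1 2⟩
  {3,6}:  v_{3} + v_{6} = 2·v_{7}  →  sig = ⟨2 | 2⟩
  {1,3,4}:  v_{1} + v_{3} + v_{4} = 0  →  sig = ⟨3 | 0⟩
  {3,4,5}:  v_{3} + v_{4} + v_{5} = v_{7}  →  sig = ⟨3 | 1⟩
  {4,5,7}:  v_{4} + v_{5} + v_{7} = v_{6}  →  sig = ⟨3 | 1⟩

Hence PRS(X_Σ) =
    |P|=2: 6 collections, coeffs (), (1), (1,1), (1,1), (1,2), (2)
    |P|=3: 3 collections, coeffs (), (1), (1)


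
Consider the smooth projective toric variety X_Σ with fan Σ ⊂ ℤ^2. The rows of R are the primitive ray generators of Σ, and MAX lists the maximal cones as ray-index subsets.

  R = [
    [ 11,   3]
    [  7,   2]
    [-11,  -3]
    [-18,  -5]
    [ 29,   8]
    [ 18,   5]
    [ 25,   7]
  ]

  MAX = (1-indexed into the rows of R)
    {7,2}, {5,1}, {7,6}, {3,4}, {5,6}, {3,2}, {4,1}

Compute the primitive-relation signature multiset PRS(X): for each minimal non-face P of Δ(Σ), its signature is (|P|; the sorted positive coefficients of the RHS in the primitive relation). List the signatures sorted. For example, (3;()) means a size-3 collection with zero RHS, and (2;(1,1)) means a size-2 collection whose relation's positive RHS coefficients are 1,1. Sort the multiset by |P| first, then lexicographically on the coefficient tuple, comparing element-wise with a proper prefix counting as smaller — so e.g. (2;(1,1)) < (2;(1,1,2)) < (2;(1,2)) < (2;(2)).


Δ(Σ) — 7 vertices, 14 min non-faces:

  P={1,3}:  v_{1} + v_{3} = 0 ; sig = (2;())
  P={4,6}:  v_{4} + v_{6} = 0 ; sig = (2;())
  P={1,2}:  v_{1} + v_{2} = v_{6} ; sig = (2;(1))
  P={1,6}:  v_{1} + v_{6} = v_{5} ; sig = (2;(1))
  P={2,4}:  v_{2} + v_{4} = v_{3} ; sig = (2;(1))
  P={2,6}:  v_{2} + v_{6} = v_{7} ; sig = (2;(1))
  P={3,5}:  v_{3} + v_{5} = v_{6} ; sig = (2;(1))
  P={3,6}:  v_{3} + v_{6} = v_{2} ; sig = (2;(1))
  P={4,5}:  v_{4} + v_{5} = v_{1} ; sig = (2;(1))
  P={4,7}:  v_{4} + v_{7} = v_{2} ; sig = (2;(1))
  P={1,7}:  v_{1} + v_{7} = 2·v_{6} ; sig = (2;(2))
  P={2,5}:  v_{2} + v_{5} = 2·v_{6} ; sig = (2;(2))
  P={3,7}:  v_{3} + v_{7} = 2·v_{2} ; sig = (2;(2))
  P={5,7}:  v_{5} + v_{7} = 3·v_{6} ; sig = (2;(3))

Hence PRS(X_Σ) =
{ (2;()) ×2,  (2;(1)) ×8,  (2;(2)) ×3,  (2;(3)) }


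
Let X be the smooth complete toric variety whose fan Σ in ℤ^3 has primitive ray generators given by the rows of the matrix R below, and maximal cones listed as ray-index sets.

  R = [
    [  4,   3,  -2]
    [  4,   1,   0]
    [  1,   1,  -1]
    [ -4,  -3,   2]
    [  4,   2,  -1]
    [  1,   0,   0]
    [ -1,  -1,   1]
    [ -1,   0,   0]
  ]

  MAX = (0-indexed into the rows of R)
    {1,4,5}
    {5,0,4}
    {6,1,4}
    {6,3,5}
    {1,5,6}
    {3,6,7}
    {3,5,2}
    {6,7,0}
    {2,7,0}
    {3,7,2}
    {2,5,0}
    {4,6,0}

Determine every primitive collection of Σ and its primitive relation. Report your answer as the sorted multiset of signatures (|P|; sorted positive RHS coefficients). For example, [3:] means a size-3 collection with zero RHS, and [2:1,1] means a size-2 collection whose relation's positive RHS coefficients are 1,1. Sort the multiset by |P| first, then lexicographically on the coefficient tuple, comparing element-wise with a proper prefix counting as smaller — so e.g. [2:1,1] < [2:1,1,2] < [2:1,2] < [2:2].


Σ has 12 primitive collections:

  • {0,3}:  v_{0} + v_{3} = 0  so sig = [2:]
  • {2,6}:  v_{2} + v_{6} = 0  so sig = [2:]
  • {5,7}:  v_{5} + v_{7} = 0  so sig = [2:]
  • {1,2}:  v_{1} + v_{2} = v_{4} + v_{5}  so sig = [2:1,1]
  • {1,7}:  v_{1} + v_{7} = v_{4} + v_{6}  so sig = [2:1,1]
  • {2,4}:  v_{2} + v_{4} = v_{0} + v_{5}  so sig = [2:1,1]
  • {3,4}:  v_{3} + v_{4} = v_{5} + v_{6}  so sig = [2:1,1]
  • {4,7}:  v_{4} + v_{7} = v_{0} + v_{6}  so sig = [2:1,1]
  • {0,1}:  v_{0} + v_{1} = 2·v_{4}  so sig = [2:2]
  • {1,3}:  v_{1} + v_{3} = 2·v_{5} + 2·v_{6}  so sig = [2:2,2]
  • {0,5,6}:  v_{0} + v_{5} + v_{6} = v_{4}  so sig = [3:1]
  • {4,5,6}:  v_{4} + v_{5} + v_{6} = v_{1}  so sig = [3:1]

Sorted signature multiset PRS(X):
{ [2:] ×3,  [2:1,1] ×5,  [2:2],  [2:2,2],  [3:1] ×2 }


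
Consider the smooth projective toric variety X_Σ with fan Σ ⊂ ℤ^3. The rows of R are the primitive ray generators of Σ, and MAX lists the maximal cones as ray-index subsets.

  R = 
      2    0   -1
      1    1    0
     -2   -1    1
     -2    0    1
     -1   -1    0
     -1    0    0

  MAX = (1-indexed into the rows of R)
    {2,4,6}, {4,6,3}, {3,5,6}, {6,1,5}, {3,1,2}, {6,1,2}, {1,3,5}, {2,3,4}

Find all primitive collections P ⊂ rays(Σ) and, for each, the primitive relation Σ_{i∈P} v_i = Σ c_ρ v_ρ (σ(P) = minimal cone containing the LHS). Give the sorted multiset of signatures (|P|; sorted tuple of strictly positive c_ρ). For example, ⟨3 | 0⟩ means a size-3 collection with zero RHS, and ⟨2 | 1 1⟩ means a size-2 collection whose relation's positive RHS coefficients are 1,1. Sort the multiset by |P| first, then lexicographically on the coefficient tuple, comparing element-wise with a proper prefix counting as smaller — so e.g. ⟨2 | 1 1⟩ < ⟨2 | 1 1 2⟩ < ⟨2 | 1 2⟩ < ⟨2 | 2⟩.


Primitive collections (5):

  • {1,4}:  v_{1} + v_{4} = 0 — sig = ⟨2 | 0⟩
  • {2,5}:  v_{2} + v_{5} = 0 — sig = ⟨2 | 0⟩
  • {4,5}:  v_{4} + v_{5} = v_{3} + v_{6} — sig = ⟨2 | 1 1⟩
  • {1,3,6}:  v_{1} + v_{3} + v_{6} = v_{5} — sig = ⟨3 | 1⟩
  • {2,3,6}:  v_{2} + v_{3} + v_{6} = v_{4} — sig = ⟨3 | 1⟩

Hence PRS(X_Σ) =
    |P|=2: 3 collections, coeffs (), (), (1,1)
    |P|=3: 2 collections, coeffs (1), (1)


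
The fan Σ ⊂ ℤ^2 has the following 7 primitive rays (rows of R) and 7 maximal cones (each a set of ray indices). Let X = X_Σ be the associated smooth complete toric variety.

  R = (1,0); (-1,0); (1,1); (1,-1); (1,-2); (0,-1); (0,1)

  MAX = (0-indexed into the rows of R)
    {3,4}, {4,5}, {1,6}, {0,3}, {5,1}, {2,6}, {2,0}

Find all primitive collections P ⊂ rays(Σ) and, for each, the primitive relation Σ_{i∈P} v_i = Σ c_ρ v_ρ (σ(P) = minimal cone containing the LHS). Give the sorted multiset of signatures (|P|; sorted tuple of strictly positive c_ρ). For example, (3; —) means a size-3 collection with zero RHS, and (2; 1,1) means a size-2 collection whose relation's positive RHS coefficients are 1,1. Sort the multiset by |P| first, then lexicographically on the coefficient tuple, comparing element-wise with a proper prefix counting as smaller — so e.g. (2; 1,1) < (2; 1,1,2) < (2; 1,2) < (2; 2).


Δ(Σ) — 7 vertices, 14 min non-faces:

  P={0,1}:  v_{0} + v_{1} = 0  →  sig = (2; —)
  P={5,6}:  v_{5} + v_{6} = 0  →  sig = (2; —)
  P={0,5}:  v_{0} + v_{5} = v_{3}  →  sig = (2; 1)
  P={0,6}:  v_{0} + v_{6} = v_{2}  →  sig = (2; 1)
  P={1,2}:  v_{1} + v_{2} = v_{6}  →  sig = (2; 1)
  P={1,3}:  v_{1} + v_{3} = v_{5}  →  sig = (2; 1)
  P={2,5}:  v_{2} + v_{5} = v_{0}  →  sig = (2; 1)
  P={3,5}:  v_{3} + v_{5} = v_{4}  →  sig = (2; 1)
  P={3,6}:  v_{3} + v_{6} = v_{0}  →  sig = (2; 1)
  P={4,6}:  v_{4} + v_{6} = v_{3}  →  sig = (2; 1)
  P={2,4}:  v_{2} + v_{4} = v_{0} + v_{3}  →  sig = (2; 1,1)
  P={0,4}:  v_{0} + v_{4} = 2·v_{3}  →  sig = (2; 2)
  P={1,4}:  v_{1} + v_{4} = 2·v_{5}  →  sig = (2; 2)
  P={2,3}:  v_{2} + v_{3} = 2·v_{0}  →  sig = (2; 2)

Signatures (|P|; sorted positive RHS coefficients), sorted:
    |P|=2: 14 collections, coeffs (), (), (1), (1), (1), (1), (1), (1), (1), (1), (1,1), (2), (2), (2)


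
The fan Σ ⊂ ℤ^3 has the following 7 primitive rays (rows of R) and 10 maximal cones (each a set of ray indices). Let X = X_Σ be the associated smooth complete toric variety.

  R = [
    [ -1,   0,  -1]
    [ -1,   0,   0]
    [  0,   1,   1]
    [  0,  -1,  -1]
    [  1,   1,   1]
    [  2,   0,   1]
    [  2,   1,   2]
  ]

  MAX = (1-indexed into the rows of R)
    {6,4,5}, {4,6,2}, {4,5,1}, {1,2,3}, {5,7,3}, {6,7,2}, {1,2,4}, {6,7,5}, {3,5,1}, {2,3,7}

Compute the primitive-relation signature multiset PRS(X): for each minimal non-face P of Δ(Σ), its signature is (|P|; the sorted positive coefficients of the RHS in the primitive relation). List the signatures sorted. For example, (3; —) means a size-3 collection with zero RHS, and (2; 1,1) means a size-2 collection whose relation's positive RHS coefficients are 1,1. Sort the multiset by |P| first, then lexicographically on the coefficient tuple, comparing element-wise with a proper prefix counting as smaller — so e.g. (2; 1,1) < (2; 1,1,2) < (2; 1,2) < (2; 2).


|primitive collections| = 6. Relations:

  {3,4}:  v_{3} + v_{4} = 0  →  sig = (2; —)
  {1,7}:  v_{1} + v_{7} = v_{5}  →  sig = (2; 1)
  {2,5}:  v_{2} + v_{5} = v_{3}  →  sig = (2; 1)
  {3,6}:  v_{3} + v_{6} = v_{7}  →  sig = (2; 1)
  {4,7}:  v_{4} + v_{7} = v_{6}  →  sig = (2; 1)
  {1,6}:  v_{1} + v_{6} = v_{4} + v_{5}  →  sig = (2; 1,1)

so the primitive-relation signature multiset is
    |P|=2: 6 collections, coeffs (), (1), (1), (1), (1), (1,1)


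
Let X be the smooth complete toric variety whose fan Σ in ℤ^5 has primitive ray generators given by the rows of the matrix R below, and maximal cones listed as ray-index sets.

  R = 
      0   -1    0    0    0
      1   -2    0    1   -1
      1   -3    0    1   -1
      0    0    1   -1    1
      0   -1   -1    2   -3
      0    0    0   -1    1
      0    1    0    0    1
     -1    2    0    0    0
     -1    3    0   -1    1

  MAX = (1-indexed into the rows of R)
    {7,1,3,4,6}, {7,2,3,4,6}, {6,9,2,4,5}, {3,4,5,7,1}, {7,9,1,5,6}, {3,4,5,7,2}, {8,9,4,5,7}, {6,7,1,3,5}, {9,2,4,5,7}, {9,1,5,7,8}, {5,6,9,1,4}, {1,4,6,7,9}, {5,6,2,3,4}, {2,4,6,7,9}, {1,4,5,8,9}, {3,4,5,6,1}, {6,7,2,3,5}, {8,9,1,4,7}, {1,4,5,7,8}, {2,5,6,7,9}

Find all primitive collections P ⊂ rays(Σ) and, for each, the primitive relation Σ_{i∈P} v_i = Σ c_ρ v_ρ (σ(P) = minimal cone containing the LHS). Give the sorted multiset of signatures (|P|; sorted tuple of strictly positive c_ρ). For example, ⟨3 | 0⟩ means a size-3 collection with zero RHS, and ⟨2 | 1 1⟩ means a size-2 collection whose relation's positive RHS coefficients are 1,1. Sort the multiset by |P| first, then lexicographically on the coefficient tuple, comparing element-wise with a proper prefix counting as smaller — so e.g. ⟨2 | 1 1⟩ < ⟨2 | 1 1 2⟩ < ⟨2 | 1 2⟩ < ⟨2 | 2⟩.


|primitive collections| = 7. Relations:

  P = {3,9}:  v_{3} + v_{9} = 0  →  sig = ⟨2 | 0⟩
  P = {1,2}:  v_{1} + v_{2} = v_{3}  →  sig = ⟨2 | 1⟩
  P = {6,8}:  v_{6} + v_{8} = v_{1} + v_{9}  →  sig = ⟨2 | 1 1⟩
  P = {2,8}:  v_{2} + v_{8} = v_{4} + v_{5} + v_{7}  →  sig = ⟨2 | 1 1 1⟩
  P = {3,8}:  v_{3} + v_{8} = v_{1} + v_{4} + v_{5} + v_{7}  →  sig = ⟨2 | 1 1 1 1⟩
  P = {4,5,6,7}:  v_{4} + v_{5} + v_{6} + v_{7} = 0  →  sig = ⟨4 | 0⟩
  P = {1,4,5,7,9}:  v_{1} + v_{4} + v_{5} + v_{7} + v_{9} = v_{8}  →  sig = ⟨5 | 1⟩

so the primitive-relation signature multiset is
    |P|=2: 5 collections, coeffs (), (1), (1,1), (1,1,1), (1,1,1,1)
    |P|=4: 1 collection, coeffs ()
    |P|=5: 1 collection, coeffs (1)


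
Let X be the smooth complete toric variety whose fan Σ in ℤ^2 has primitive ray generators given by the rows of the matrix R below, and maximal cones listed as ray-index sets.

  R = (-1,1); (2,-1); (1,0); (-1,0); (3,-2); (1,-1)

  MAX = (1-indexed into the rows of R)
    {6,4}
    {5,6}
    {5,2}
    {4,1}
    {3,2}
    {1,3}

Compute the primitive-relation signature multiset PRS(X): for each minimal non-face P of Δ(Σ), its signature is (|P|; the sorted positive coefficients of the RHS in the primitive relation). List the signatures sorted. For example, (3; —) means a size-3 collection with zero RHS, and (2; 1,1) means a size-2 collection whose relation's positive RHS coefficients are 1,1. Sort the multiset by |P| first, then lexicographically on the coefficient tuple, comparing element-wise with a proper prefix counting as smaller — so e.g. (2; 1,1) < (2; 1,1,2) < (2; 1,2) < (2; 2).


Δ(Σ) — 6 vertices, 9 min non-faces:

  {1,6}:  v_{1} + v_{6} = 0  so sig = (2; —)
  {3,4}:  v_{3} + v_{4} = 0  so sig = (2; —)
  {1,2}:  v_{1} + v_{2} = v_{3}  so sig = (2; 1)
  {1,5}:  v_{1} + v_{5} = v_{2}  so sig = (2; 1)
  {2,4}:  v_{2} + v_{4} = v_{6}  so sig = (2; 1)
  {2,6}:  v_{2} + v_{6} = v_{5}  so sig = (2; 1)
  {3,6}:  v_{3} + v_{6} = v_{2}  so sig = (2; 1)
  {3,5}:  v_{3} + v_{5} = 2·v_{2}  so sig = (2; 2)
  {4,5}:  v_{4} + v_{5} = 2·v_{6}  so sig = (2; 2)

Sorted signature multiset PRS(X):
    (2; —)
    (2; —)
    (2; 1)
    (2; 1)
    (2; 1)
    (2; 1)
    (2; 1)
    (2; 2)
    (2; 2)


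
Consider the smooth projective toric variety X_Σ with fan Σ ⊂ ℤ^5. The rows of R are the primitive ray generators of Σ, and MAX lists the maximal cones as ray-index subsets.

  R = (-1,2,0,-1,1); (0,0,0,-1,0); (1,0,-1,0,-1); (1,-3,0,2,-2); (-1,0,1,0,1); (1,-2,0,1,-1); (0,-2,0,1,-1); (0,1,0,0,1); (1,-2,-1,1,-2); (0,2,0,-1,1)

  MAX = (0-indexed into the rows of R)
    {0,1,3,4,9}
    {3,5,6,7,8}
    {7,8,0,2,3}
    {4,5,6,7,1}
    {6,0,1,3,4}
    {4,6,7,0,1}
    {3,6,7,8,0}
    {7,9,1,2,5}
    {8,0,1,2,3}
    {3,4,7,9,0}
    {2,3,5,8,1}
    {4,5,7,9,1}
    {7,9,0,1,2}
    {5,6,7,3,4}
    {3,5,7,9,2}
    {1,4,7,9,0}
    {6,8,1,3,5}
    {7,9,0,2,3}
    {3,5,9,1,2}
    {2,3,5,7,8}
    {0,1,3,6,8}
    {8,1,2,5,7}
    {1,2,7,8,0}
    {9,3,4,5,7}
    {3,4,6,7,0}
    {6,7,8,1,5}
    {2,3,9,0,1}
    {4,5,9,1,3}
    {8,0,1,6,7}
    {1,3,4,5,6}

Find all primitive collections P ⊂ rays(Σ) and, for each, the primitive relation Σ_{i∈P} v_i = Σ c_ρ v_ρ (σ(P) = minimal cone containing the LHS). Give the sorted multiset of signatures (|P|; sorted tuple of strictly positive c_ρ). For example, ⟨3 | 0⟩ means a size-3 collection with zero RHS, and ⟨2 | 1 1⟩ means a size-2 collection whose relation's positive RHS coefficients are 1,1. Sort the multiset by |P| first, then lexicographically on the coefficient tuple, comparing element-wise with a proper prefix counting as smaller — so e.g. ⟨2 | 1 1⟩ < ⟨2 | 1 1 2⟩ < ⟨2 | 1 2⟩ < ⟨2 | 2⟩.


Primitive collections (7):

  P = {0,5}:  v_{0} + v_{5} = 0  ⇒ sig = ⟨2 | 0⟩
  P = {2,4}:  v_{2} + v_{4} = 0  ⇒ sig = ⟨2 | 0⟩
  P = {6,9}:  v_{6} + v_{9} = 0  ⇒ sig = ⟨2 | 0⟩
  P = {2,6}:  v_{2} + v_{6} = v_{8}  ⇒ sig = ⟨2 | 1⟩
  P = {4,8}:  v_{4} + v_{8} = v_{6}  ⇒ sig = ⟨2 | 1⟩
  P = {8,9}:  v_{8} + v_{9} = v_{2}  ⇒ sig = ⟨2 | 1⟩
  P = {1,3,7}:  v_{1} + v_{3} + v_{7} = v_{5}  ⇒ sig = ⟨3 | 1⟩

so the primitive-relation signature multiset is
[⟨2 | 0⟩, ⟨2 | 0⟩, ⟨2 | 0⟩, ⟨2 | 1⟩, ⟨2 | 1⟩, ⟨2 | 1⟩, ⟨3 | 1⟩]


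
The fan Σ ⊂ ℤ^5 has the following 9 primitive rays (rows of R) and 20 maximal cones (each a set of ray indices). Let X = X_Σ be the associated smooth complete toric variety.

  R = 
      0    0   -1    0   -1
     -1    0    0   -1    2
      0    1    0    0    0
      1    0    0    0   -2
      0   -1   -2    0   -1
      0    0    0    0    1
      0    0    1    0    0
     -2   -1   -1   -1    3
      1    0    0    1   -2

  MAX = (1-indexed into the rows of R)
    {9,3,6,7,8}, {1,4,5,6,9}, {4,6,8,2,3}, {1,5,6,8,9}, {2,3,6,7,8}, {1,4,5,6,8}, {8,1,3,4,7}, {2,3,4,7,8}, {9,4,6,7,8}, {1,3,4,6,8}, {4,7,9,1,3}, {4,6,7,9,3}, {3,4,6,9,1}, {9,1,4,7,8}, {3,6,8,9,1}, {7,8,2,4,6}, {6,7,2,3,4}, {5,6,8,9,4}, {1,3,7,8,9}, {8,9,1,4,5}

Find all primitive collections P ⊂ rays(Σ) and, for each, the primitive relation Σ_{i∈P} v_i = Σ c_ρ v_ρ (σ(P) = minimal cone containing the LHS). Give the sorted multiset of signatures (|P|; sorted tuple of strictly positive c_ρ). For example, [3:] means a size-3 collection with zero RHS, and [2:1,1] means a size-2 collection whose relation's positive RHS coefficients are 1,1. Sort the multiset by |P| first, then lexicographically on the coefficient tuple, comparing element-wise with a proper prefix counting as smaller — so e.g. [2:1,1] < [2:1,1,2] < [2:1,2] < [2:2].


Δ(Σ) — 9 vertices, 9 min non-faces:

  P = {2,9}:  v_{2} + v_{9} = 0 ; sig = [2:]
  P = {1,2}:  v_{1} + v_{2} = v_{3} + v_{4} + v_{8} ; sig = [2:1,1,1]
  P = {5,7}:  v_{5} + v_{7} = v_{4} + v_{8} + v_{9} ; sig = [2:1,1,1]
  P = {2,5}:  v_{2} + v_{5} = v_{1} + v_{4} + v_{6} + v_{8} ; sig = [2:1,1,1,1]
  P = {3,5}:  v_{3} + v_{5} = 2·v_{1} + v_{6} ; sig = [2:1,2]
  P = {1,6,7}:  v_{1} + v_{6} + v_{7} = 0 ; sig = [3:]
  P = {3,4,8,9}:  v_{3} + v_{4} + v_{8} + v_{9} = v_{1} ; sig = [4:1]
  P = {1,4,6,8,9}:  v_{1} + v_{4} + v_{6} + v_{8} + v_{9} = v_{5} ; sig = [5:1]
  P = {3,4,6,7,8}:  v_{3} + v_{4} + v_{6} + v_{7} + v_{8} = v_{2} ; sig = [5:1]

Signatures (|P|; sorted positive RHS coefficients), sorted:
    [2:]
    [2:1,1,1]
    [2:1,1,1]
    [2:1,1,1,1]
    [2:1,2]
    [3:]
    [4:1]
    [5:1]
    [5:1]


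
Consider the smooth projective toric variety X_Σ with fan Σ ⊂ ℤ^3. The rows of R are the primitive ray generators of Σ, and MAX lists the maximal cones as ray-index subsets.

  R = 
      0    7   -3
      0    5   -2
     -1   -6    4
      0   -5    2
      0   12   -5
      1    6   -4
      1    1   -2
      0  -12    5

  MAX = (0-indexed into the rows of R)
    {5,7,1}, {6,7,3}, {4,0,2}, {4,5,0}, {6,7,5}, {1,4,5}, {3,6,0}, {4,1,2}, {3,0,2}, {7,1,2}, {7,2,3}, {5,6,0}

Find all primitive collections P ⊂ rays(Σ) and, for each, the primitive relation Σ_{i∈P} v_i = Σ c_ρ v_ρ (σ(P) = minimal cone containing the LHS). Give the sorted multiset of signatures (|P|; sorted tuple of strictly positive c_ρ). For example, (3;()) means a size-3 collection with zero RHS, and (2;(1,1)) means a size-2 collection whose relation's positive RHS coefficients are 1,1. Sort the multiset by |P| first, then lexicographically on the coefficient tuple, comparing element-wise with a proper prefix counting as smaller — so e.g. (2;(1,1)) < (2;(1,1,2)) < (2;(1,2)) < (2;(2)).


Minimal non-faces — 10 found among 8 rays, 12 max cones:

  {1,3}:  v_{1} + v_{3} = 0  →  sig = (2;())
  {2,5}:  v_{2} + v_{5} = 0  →  sig = (2;())
  {4,7}:  v_{4} + v_{7} = 0  →  sig = (2;())
  {0,1}:  v_{0} + v_{1} = v_{4}  →  sig = (2;(1))
  {0,7}:  v_{0} + v_{7} = v_{3}  →  sig = (2;(1))
  {1,6}:  v_{1} + v_{6} = v_{5}  →  sig = (2;(1))
  {2,6}:  v_{2} + v_{6} = v_{3}  →  sig = (2;(1))
  {3,4}:  v_{3} + v_{4} = v_{0}  →  sig = (2;(1))
  {3,5}:  v_{3} + v_{5} = v_{6}  →  sig = (2;(1))
  {4,6}:  v_{4} + v_{6} = v_{0} + v_{5}  →  sig = (2;(1,1))

Signatures (|P|; sorted positive RHS coefficients), sorted:
    |P|=2: 10 collections, coeffs (), (), (), (1), (1), (1), (1), (1), (1), (1,1)


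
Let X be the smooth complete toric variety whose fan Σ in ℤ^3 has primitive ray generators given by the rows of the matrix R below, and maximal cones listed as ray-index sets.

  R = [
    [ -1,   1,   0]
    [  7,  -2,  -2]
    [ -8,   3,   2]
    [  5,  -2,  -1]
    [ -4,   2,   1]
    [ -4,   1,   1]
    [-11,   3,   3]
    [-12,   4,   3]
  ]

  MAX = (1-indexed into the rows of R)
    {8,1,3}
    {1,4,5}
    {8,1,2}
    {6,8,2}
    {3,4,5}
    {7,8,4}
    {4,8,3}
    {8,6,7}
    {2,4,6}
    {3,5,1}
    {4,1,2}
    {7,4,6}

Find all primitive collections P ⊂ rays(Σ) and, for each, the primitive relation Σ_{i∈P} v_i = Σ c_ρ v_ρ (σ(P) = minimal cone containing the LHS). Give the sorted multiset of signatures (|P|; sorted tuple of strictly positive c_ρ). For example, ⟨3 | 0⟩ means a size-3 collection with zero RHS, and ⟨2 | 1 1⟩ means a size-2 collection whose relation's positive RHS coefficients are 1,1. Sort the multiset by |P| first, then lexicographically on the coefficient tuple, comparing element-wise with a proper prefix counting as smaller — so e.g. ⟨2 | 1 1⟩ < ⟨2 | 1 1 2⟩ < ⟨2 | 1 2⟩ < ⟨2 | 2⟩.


The 14 primitive collections of Σ (r=8, n=3):

  {1,7}:  v_{1} + v_{7} = v_{8}  ⟹  sig = ⟨2 | 1⟩
  {2,3}:  v_{2} + v_{3} = v_{1}  ⟹  sig = ⟨2 | 1⟩
  {2,7}:  v_{2} + v_{7} = v_{6}  ⟹  sig = ⟨2 | 1⟩
  {3,6}:  v_{3} + v_{6} = v_{8}  ⟹  sig = ⟨2 | 1⟩
  {5,6}:  v_{5} + v_{6} = v_{3}  ⟹  sig = ⟨2 | 1⟩
  {1,6}:  v_{1} + v_{6} = v_{2} + v_{8}  ⟹  sig = ⟨2 | 1 1⟩
  {5,7}:  v_{5} + v_{7} = v_{3} + v_{4} + v_{8}  ⟹  sig = ⟨2 | 1 1 1⟩
  {2,5}:  v_{2} + v_{5} = 2·v_{1} + v_{4}  ⟹  sig = ⟨2 | 1 2⟩
  {3,7}:  v_{3} + v_{7} = v_{4} + 2·v_{8}  ⟹  sig = ⟨2 | 1 2⟩
  {5,8}:  v_{5} + v_{8} = 2·v_{3}  ⟹  sig = ⟨2 | 2⟩
  {2,4,8}:  v_{2} + v_{4} + v_{8} = 0  ⟹  sig = ⟨3 | 0⟩
  {1,3,4}:  v_{1} + v_{3} + v_{4} = v_{5}  ⟹  sig = ⟨3 | 1⟩
  {1,4,8}:  v_{1} + v_{4} + v_{8} = v_{3}  ⟹  sig = ⟨3 | 1⟩
  {4,6,8}:  v_{4} + v_{6} + v_{8} = v_{7}  ⟹  sig = ⟨3 | 1⟩

Hence PRS(X_Σ) =
[⟨2 | 1⟩, ⟨2 | 1⟩, ⟨2 | 1⟩, ⟨2 | 1⟩, ⟨2 | 1⟩, ⟨2 | 1 1⟩, ⟨2 | 1 1 1⟩, ⟨2 | 1 2⟩, ⟨2 | 1 2⟩, ⟨2 | 2⟩, ⟨3 | 0⟩, ⟨3 | 1⟩, ⟨3 | 1⟩, ⟨3 | 1⟩]


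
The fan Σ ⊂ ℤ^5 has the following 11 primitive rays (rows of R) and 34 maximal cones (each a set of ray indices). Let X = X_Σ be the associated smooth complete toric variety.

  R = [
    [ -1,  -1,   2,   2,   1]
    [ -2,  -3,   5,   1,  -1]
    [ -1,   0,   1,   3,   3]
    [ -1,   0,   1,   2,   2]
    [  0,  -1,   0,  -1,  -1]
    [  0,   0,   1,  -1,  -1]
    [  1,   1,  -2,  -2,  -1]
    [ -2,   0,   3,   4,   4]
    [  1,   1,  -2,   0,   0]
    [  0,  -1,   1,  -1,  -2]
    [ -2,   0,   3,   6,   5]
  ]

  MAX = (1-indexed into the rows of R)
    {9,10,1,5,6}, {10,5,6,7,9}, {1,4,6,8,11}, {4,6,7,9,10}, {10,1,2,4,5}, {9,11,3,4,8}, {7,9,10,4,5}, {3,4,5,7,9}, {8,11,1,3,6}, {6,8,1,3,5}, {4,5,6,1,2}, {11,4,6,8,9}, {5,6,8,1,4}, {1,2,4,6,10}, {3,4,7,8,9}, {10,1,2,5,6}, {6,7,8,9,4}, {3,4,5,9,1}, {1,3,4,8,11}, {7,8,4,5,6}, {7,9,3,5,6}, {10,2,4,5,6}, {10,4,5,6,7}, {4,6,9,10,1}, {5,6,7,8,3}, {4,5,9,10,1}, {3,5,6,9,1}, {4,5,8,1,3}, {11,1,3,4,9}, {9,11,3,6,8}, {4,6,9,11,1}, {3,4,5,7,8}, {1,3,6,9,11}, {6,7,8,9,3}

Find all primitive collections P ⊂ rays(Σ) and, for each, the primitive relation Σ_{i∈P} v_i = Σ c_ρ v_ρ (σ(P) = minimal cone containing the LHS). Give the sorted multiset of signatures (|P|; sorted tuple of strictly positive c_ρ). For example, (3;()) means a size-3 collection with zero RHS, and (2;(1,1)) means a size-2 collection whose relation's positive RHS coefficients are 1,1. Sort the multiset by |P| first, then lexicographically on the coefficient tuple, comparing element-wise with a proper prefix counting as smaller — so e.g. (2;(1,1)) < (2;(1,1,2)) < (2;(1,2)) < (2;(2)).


Primitive collections (16):

  P={1,7}:  v_{1} + v_{7} = 0  ⇒ sig = (2;())
  P={3,10}:  v_{3} + v_{10} = v_{1}  ⇒ sig = (2;(1))
  P={2,9}:  v_{2} + v_{9} = v_{1} + v_{10}  ⇒ sig = (2;(1,1))
  P={5,11}:  v_{5} + v_{11} = v_{1} + v_{3}  ⇒ sig = (2;(1,1))
  P={7,11}:  v_{7} + v_{11} = v_{8} + v_{9}  ⇒ sig = (2;(1,1))
  P={8,10}:  v_{8} + v_{10} = v_{1} + v_{4} + v_{6}  ⇒ sig = (2;(1,1,1))
  P={2,7}:  v_{2} + v_{7} = v_{4} + v_{5} + v_{6} + v_{10}  ⇒ sig = (2;(1,1,1,1))
  P={2,3}:  v_{2} + v_{3} = 2·v_{1} + v_{4} + v_{5} + v_{6}  ⇒ sig = (2;(1,1,1,2))
  P={10,11}:  v_{10} + v_{11} = 2·v_{1} + v_{4} + v_{6} + v_{9}  ⇒ sig = (2;(1,1,1,2))
  P={2,11}:  v_{2} + v_{11} = 3·v_{1} + v_{4} + v_{6}  ⇒ sig = (2;(1,1,3))
  P={2,8}:  v_{2} + v_{8} = 2·v_{1} + 2·v_{4} + v_{5} + 2·v_{6}  ⇒ sig = (2;(1,2,2,2))
  P={1,8,9}:  v_{1} + v_{8} + v_{9} = v_{11}  ⇒ sig = (3;(1))
  P={3,4,6}:  v_{3} + v_{4} + v_{6} = v_{8}  ⇒ sig = (3;(1))
  P={5,8,9}:  v_{5} + v_{8} + v_{9} = v_{3}  ⇒ sig = (3;(1))
  P={4,5,6,9}:  v_{4} + v_{5} + v_{6} + v_{9} = 0  ⇒ sig = (4;())
  P={1,4,5,6,10}:  v_{1} + v_{4} + v_{5} + v_{6} + v_{10} = v_{2}  ⇒ sig = (5;(1))

Signatures (|P|; sorted positive RHS coefficients), sorted:
    (2;())
    (2;(1))
    (2;(1,1))
    (2;(1,1))
    (2;(1,1))
    (2;(1,1,1))
    (2;(1,1,1,1))
    (2;(1,1,1,2))
    (2;(1,1,1,2))
    (2;(1,1,3))
    (2;(1,2,2,2))
    (3;(1))
    (3;(1))
    (3;(1))
    (4;())
    (5;(1))


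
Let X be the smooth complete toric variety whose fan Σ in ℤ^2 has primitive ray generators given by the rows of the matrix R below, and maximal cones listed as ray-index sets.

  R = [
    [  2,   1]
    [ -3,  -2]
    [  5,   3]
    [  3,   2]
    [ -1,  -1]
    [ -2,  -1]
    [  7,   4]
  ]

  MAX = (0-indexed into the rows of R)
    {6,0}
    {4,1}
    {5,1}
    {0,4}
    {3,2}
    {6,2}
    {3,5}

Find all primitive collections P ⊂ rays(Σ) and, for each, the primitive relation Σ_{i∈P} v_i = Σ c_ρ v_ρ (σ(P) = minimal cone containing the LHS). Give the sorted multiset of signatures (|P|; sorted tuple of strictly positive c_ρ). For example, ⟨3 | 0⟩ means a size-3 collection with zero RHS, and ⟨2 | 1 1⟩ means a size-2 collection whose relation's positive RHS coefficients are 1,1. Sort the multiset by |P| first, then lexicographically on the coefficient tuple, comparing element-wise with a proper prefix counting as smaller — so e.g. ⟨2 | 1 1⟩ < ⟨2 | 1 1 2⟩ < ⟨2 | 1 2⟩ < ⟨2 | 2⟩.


Δ(Σ) — 7 vertices, 14 min non-faces:

  P = {0,5}:  v_{0} + v_{5} = 0 — sig = ⟨2 | 0⟩
  P = {1,3}:  v_{1} + v_{3} = 0 — sig = ⟨2 | 0⟩
  P = {0,1}:  v_{0} + v_{1} = v_{4} — sig = ⟨2 | 1⟩
  P = {0,2}:  v_{0} + v_{2} = v_{6} — sig = ⟨2 | 1⟩
  P = {0,3}:  v_{0} + v_{3} = v_{2} — sig = ⟨2 | 1⟩
  P = {1,2}:  v_{1} + v_{2} = v_{0} — sig = ⟨2 | 1⟩
  P = {2,5}:  v_{2} + v_{5} = v_{3} — sig = ⟨2 | 1⟩
  P = {3,4}:  v_{3} + v_{4} = v_{0} — sig = ⟨2 | 1⟩
  P = {4,5}:  v_{4} + v_{5} = v_{1} — sig = ⟨2 | 1⟩
  P = {5,6}:  v_{5} + v_{6} = v_{2} — sig = ⟨2 | 1⟩
  P = {1,6}:  v_{1} + v_{6} = 2·v_{0} — sig = ⟨2 | 2⟩
  P = {2,4}:  v_{2} + v_{4} = 2·v_{0} — sig = ⟨2 | 2⟩
  P = {3,6}:  v_{3} + v_{6} = 2·v_{2} — sig = ⟨2 | 2⟩
  P = {4,6}:  v_{4} + v_{6} = 3·v_{0} — sig = ⟨2 | 3⟩

Sorted signature multiset PRS(X):
{ ⟨2 | 0⟩ ×2,  ⟨2 | 1⟩ ×8,  ⟨2 | 2⟩ ×3,  ⟨2 | 3⟩ }


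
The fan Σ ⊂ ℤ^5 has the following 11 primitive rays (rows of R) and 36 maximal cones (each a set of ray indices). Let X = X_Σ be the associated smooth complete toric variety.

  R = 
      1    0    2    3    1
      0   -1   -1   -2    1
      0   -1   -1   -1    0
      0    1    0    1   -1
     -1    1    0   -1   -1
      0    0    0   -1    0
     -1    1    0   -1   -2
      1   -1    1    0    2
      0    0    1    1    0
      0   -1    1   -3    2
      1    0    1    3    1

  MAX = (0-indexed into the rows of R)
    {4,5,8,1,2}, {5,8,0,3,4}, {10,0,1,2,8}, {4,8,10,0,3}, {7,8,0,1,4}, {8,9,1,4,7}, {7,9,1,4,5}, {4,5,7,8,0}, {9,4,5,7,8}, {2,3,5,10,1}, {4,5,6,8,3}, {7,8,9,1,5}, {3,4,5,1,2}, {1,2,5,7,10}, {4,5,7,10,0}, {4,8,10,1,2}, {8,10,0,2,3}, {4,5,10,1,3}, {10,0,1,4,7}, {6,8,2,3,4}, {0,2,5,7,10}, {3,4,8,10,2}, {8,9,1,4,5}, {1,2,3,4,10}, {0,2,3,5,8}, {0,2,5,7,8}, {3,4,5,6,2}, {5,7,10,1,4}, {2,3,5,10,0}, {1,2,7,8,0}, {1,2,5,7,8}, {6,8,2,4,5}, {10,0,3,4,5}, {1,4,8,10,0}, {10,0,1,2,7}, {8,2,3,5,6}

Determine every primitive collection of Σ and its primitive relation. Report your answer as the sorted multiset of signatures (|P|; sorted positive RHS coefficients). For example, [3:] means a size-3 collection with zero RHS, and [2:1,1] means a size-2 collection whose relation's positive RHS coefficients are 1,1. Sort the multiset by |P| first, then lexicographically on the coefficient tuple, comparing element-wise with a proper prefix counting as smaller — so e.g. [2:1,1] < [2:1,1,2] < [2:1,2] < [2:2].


|primitive collections| = 20. Relations:

  P = {6,10}:  v_{6} + v_{10} = v_{3} + v_{8}  ⟹  sig = [2:1,1]
  P = {1,6}:  v_{1} + v_{6} = v_{2} + v_{4} + v_{5}  ⟹  sig = [2:1,1,1]
  P = {3,9}:  v_{3} + v_{9} = v_{4} + v_{5} + v_{7}  ⟹  sig = [2:1,1,1]
  P = {9,10}:  v_{9} + v_{10} = v_{0} + v_{1} + v_{4} + v_{7}  ⟹  sig = [2:1,1,1,1]
  P = {0,6}:  v_{0} + v_{6} = v_{3} + v_{5} + 2·v_{8}  ⟹  sig = [2:1,1,2]
  P = {0,9}:  v_{0} + v_{9} = v_{4} + 2·v_{7} + v_{8}  ⟹  sig = [2:1,1,2]
  P = {6,9}:  v_{6} + v_{9} = v_{1} + v_{4} + 3·v_{5} + 2·v_{8}  ⟹  sig = [2:1,1,2,3]
  P = {3,7}:  v_{3} + v_{7} = 2·v_{5} + v_{10}  ⟹  sig = [2:1,2]
  P = {6,7}:  v_{6} + v_{7} = 2·v_{5} + v_{8}  ⟹  sig = [2:1,2]
  P = {2,9}:  v_{2} + v_{9} = 2·v_{1} + 2·v_{5} + 2·v_{8}  ⟹  sig = [2:2,2,2]
  P = {1,3,8}:  v_{1} + v_{3} + v_{8} = 0  ⟹  sig = [3:]
  P = {0,1,5}:  v_{0} + v_{1} + v_{5} = v_{7}  ⟹  sig = [3:1]
  P = {0,2,4}:  v_{0} + v_{2} + v_{4} = v_{8}  ⟹  sig = [3:1]
  P = {5,8,10}:  v_{5} + v_{8} + v_{10} = v_{0}  ⟹  sig = [3:1]
  P = {0,1,3}:  v_{0} + v_{1} + v_{3} = v_{5} + v_{10}  ⟹  sig = [3:1,1]
  P = {2,4,7}:  v_{2} + v_{4} + v_{7} = v_{1} + v_{5} + v_{8}  ⟹  sig = [3:1,1,1]
  P = {7,8,10}:  v_{7} + v_{8} + v_{10} = 2·v_{0} + v_{1}  ⟹  sig = [3:1,2]
  P = {2,4,5,10}:  v_{2} + v_{4} + v_{5} + v_{10} = 0  ⟹  sig = [4:]
  P = {1,4,5,7,8}:  v_{1} + v_{4} + v_{5} + v_{7} + v_{8} = v_{9}  ⟹  sig = [5:1]
  P = {2,3,4,5,8}:  v_{2} + v_{3} + v_{4} + v_{5} + v_{8} = v_{6}  ⟹  sig = [5:1]

Signatures (|P|; sorted positive RHS coefficients), sorted:
{ [2:1,1],  [2:1,1,1] ×2,  [2:1,1,1,1],  [2:1,1,2] ×2,  [2:1,1,2,3],  [2:1,2] ×2,  [2:2,2,2],  [3:],  [3:1] ×3,  [3:1,1],  [3:1,1,1],  [3:1,2],  [4:],  [5:1] ×2 }
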